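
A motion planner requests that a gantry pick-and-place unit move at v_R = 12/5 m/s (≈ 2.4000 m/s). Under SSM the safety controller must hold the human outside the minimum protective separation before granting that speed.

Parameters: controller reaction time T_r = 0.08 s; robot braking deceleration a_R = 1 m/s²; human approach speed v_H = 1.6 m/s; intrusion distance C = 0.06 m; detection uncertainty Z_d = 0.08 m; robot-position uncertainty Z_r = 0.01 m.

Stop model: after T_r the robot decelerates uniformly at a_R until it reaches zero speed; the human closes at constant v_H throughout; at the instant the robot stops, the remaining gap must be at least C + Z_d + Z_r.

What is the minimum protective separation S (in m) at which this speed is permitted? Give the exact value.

S_min = 719/100 m = 7.1900 m

braking lasts T_s = (12/5)/1 = 2.4000 s
reaction-phase robot travel = 2.4000·0.0800 = 0.1920 m
braking distance = 2.4000²/(2·1.0000) = 2.8800 m
human over T_r+T_s: 1.6000·(0.0800+2.4000) = 3.9680 m
residual clearance needed = 0.0600+0.0800+0.0100 = 0.1500 m
S_min ≈ 0.1920+2.8800+3.9680+0.1500  ⇒  S_min = 719/100 m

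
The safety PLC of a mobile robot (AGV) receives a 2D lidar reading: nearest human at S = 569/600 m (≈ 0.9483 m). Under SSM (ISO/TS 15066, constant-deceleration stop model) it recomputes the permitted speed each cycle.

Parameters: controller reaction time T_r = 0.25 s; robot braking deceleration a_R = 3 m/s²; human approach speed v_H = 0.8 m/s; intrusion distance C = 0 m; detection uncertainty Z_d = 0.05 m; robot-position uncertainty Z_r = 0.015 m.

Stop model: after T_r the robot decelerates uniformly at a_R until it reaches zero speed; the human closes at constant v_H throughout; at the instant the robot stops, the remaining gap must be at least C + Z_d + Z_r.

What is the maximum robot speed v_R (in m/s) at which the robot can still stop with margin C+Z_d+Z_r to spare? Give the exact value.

v_R_max = 1 m/s = 1.0000 m/s

collect terms ⇒ (1/6)·v_R² + (31/60)·v_R + (-41/60) = 0
  disc = (31/60)² − 4·(1/6)·(-41/60) = 289/400 ; √disc = 17/20
  v_R = (−(31/60) + 17/20) / (2·(1/6)) = 1 m/s
check:
stop time T_s = 1/3 = 0.3333 s
reaction-phase robot travel = 1.0000·0.2500 = 0.2500 m
robot under decel: 1.0000²/(2·3.0000) = 0.1667 m
human closes 0.8000·0.5833 = 0.4667 m
residual clearance needed = 0.0000+0.0500+0.0150 = 0.0650 m
sum ≈ 0.2500+0.1667+0.4667+0.0650 ≈ 0.9483 m = S ✓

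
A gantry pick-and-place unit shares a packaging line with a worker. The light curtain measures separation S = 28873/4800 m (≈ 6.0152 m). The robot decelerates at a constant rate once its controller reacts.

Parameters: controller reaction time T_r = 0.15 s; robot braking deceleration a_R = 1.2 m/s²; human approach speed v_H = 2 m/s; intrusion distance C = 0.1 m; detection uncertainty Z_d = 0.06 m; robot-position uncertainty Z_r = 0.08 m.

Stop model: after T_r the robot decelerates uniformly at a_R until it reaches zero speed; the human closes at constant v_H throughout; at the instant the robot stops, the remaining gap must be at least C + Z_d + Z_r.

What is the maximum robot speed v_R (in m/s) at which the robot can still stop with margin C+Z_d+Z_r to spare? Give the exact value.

quadratic (5/12)·v² + (109/60)·v + (-26281/4800) = 0
  disc = (109/60)² − 4·(5/12)·(-26281/4800) = 19881/1600 ; √disc = 141/40
  v_R = (−(109/60) + 141/40) / (2·(5/12)) = 41/20 m/s
check:
braking lasts T_s = (41/20)/(6/5) = 1.7083 s
robot in T_r: 2.0500·0.1500 = 0.3075 m
robot under decel: 2.0500²/(2·1.2000) = 1.7510 m
person approaches 2.0000·(0.1500+1.7083) = 3.7167 m
margins: 0.1000+0.0600+0.0800 = 0.2400 m
sum ≈ 0.3075+1.7510+3.7167+0.2400 ≈ 6.0152 m = S ✓

v_R_max = 41/20 m/s = 2.0500 m/s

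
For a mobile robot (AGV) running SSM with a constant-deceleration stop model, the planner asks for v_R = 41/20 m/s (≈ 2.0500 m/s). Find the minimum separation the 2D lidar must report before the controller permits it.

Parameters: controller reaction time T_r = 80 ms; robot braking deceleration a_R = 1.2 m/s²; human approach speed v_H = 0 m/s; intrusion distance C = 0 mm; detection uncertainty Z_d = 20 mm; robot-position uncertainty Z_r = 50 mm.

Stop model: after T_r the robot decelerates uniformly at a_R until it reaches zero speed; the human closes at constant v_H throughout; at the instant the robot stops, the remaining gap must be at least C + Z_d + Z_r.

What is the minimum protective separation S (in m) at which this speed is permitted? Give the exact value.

stop time T_s = (41/20)/(6/5) = 1.7083 s
robot in T_r: 2.0500·0.0800 = 0.1640 m
robot covers 2.0500·1.7083 − ½·1.2000·1.7083² = 1.7510 m while stopping
human closes 0.0000·1.7883 = 0.0000 m
margins: 0.0000+0.0200+0.0500 = 0.0700 m
S_min ≈ 0.1640+1.7510+0.0000+0.0700  ⇒  S_min = 47641/24000 m

S_min = 47641/24000 m = 1.9850 m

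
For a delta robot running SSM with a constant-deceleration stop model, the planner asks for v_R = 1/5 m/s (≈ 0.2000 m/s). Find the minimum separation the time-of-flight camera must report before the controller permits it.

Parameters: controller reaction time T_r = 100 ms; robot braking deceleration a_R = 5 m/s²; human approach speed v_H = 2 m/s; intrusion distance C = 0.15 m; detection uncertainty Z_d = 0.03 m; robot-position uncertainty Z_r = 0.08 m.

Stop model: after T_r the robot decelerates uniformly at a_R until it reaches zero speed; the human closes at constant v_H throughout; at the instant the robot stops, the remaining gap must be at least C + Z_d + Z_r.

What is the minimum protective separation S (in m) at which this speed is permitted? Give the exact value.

S_min = 141/250 m = 0.5640 m

braking lasts T_s = (1/5)/5 = 0.0400 s
robot in T_r: 0.2000·0.1000 = 0.0200 m
robot under decel: 0.2000²/(2·5.0000) = 0.0040 m
person approaches 2.0000·(0.1000+0.0400) = 0.2800 m
margins: 0.1500+0.0300+0.0800 = 0.2600 m
S_min ≈ 0.0200+0.0040+0.2800+0.2600  ⇒  S_min = 141/250 m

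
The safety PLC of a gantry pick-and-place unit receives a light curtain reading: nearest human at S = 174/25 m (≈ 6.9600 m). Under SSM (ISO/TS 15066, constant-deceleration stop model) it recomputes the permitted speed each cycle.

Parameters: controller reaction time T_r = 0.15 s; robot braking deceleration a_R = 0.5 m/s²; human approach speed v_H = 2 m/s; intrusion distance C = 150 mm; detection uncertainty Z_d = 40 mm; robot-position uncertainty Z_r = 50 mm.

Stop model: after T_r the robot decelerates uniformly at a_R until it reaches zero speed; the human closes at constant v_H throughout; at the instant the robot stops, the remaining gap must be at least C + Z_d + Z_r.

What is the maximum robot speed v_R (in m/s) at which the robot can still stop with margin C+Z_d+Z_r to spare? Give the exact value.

v_R_max = 6/5 m/s = 1.2000 m/s

at the boundary: (1)·v² + (83/20)·v + (-321/50) = 0
  disc = (83/20)² − 4·(1)·(-321/50) = 17161/400 ; √disc = 131/20
  v_R = (−(83/20) + 131/20) / (2·(1)) = 6/5 m/s
check:
stop time T_s = (6/5)/(1/2) = 2.4000 s
reaction-phase robot travel = 1.2000·0.1500 = 0.1800 m
robot covers 1.2000·2.4000 − ½·0.5000·2.4000² = 1.4400 m while stopping
human closes 2.0000·2.5500 = 5.1000 m
C+Z_d+Z_r = 0.1500+0.0400+0.0500 = 0.2400 m
sum ≈ 0.1800+1.4400+5.1000+0.2400 ≈ 6.9600 m = S ✓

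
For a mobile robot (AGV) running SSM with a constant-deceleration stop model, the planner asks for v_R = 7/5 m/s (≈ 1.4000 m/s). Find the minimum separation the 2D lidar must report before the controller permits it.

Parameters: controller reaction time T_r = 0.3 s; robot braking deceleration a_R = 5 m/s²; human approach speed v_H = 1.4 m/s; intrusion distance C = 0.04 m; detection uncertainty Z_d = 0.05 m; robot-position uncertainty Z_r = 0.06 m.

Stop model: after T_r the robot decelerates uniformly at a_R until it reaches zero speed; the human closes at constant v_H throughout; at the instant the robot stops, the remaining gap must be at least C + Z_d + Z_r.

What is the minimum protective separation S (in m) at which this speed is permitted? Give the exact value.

S_min = 789/500 m = 1.5780 m

braking lasts T_s = (7/5)/5 = 0.2800 s
reaction-phase robot travel = 1.4000·0.3000 = 0.4200 m
robot under decel: 1.4000²/(2·5.0000) = 0.1960 m
human over T_r+T_s: 1.4000·(0.3000+0.2800) = 0.8120 m
C+Z_d+Z_r = 0.0400+0.0500+0.0600 = 0.1500 m
S_min ≈ 0.4200+0.1960+0.8120+0.1500  ⇒  S_min = 789/500 m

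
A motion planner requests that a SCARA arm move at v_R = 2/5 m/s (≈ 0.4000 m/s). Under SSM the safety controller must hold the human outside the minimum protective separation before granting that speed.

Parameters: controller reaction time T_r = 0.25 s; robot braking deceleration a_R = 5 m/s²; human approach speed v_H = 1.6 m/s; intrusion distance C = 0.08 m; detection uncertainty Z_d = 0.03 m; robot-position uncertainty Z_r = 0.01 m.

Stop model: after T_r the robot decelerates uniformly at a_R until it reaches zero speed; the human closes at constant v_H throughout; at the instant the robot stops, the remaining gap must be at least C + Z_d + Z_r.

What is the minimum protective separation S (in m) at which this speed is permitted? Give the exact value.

S_min = 191/250 m = 0.7640 m

braking lasts T_s = (2/5)/5 = 0.0800 s
robot covers v_R·T_r = 0.4000·0.2500 = 0.1000 m before braking
braking distance = 0.4000²/(2·5.0000) = 0.0160 m
human closes 1.6000·0.3300 = 0.5280 m
residual clearance needed = 0.0800+0.0300+0.0100 = 0.1200 m
S_min ≈ 0.1000+0.0160+0.5280+0.1200  ⇒  S_min = 191/250 m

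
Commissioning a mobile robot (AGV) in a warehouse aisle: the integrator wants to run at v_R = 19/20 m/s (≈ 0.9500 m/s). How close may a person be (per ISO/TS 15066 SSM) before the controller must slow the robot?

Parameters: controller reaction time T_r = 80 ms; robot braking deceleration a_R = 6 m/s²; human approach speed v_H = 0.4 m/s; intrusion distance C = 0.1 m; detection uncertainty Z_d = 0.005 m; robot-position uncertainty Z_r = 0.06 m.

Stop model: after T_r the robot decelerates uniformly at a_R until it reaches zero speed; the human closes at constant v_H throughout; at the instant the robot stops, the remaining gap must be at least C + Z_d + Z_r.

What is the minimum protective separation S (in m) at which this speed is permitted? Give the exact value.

T_s = v_R/a_R = (19/20)/6 = 0.1583 s
robot covers v_R·T_r = 0.9500·0.0800 = 0.0760 m before braking
robot covers 0.9500·0.1583 − ½·6.0000·0.1583² = 0.0752 m while stopping
person approaches 0.4000·(0.0800+0.1583) = 0.0953 m
C+Z_d+Z_r = 0.1000+0.0050+0.0600 = 0.1650 m
S_min ≈ 0.0760+0.0752+0.0953+0.1650  ⇒  S_min = 9877/24000 m

S_min = 9877/24000 m = 0.4115 m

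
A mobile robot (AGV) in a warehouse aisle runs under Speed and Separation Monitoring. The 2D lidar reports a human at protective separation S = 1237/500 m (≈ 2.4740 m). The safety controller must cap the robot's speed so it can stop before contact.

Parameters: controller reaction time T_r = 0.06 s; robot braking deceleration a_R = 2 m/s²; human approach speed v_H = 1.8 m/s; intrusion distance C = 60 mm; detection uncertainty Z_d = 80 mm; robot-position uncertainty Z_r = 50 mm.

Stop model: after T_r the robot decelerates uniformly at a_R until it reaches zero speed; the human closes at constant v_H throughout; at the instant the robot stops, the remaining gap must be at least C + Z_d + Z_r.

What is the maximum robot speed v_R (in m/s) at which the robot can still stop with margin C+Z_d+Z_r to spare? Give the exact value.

v_R_max = 8/5 m/s = 1.6000 m/s

quadratic (1/4)·v² + (24/25)·v + (-272/125) = 0
  disc = (24/25)² − 4·(1/4)·(-272/125) = 1936/625 ; √disc = 44/25
  v_R = (−(24/25) + 44/25) / (2·(1/4)) = 8/5 m/s
check:
braking lasts T_s = (8/5)/2 = 0.8000 s
reaction-phase robot travel = 1.6000·0.0600 = 0.0960 m
robot under decel: 1.6000²/(2·2.0000) = 0.6400 m
human over T_r+T_s: 1.8000·(0.0600+0.8000) = 1.5480 m
residual clearance needed = 0.0600+0.0800+0.0500 = 0.1900 m
sum ≈ 0.0960+0.6400+1.5480+0.1900 ≈ 2.4740 m = S ✓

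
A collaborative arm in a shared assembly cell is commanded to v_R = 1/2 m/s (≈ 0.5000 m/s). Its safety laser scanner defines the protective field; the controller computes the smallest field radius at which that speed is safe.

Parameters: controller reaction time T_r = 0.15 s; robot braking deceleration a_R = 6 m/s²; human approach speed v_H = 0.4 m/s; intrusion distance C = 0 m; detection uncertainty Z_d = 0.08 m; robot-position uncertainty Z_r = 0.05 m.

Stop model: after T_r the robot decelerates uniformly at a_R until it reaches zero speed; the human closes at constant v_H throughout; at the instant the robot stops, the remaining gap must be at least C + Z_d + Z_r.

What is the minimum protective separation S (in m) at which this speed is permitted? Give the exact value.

stop time T_s = (1/2)/6 = 0.0833 s
robot covers v_R·T_r = 0.5000·0.1500 = 0.0750 m before braking
robot under decel: 0.5000²/(2·6.0000) = 0.0208 m
human over T_r+T_s: 0.4000·(0.1500+0.0833) = 0.0933 m
C+Z_d+Z_r = 0.0000+0.0800+0.0500 = 0.1300 m
S_min ≈ 0.0750+0.0208+0.0933+0.1300  ⇒  S_min = 383/1200 m

S_min = 383/1200 m = 0.3192 m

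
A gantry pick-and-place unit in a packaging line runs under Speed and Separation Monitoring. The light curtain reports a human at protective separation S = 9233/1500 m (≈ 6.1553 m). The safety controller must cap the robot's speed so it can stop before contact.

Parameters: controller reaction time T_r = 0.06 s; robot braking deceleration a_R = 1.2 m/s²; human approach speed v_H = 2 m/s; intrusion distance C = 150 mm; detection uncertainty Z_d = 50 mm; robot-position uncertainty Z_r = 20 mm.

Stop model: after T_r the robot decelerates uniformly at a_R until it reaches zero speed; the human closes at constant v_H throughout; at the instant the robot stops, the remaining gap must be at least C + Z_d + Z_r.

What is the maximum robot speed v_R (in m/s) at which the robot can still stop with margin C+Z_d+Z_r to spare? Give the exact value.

at the boundary: (5/12)·v² + (259/150)·v + (-8723/1500) = 0
  disc = (259/150)² − 4·(5/12)·(-8723/1500) = 7921/625 ; √disc = 89/25
  v_R = (−(259/150) + 89/25) / (2·(5/12)) = 11/5 m/s
check:
stop time T_s = (11/5)/(6/5) = 1.8333 s
reaction-phase robot travel = 2.2000·0.0600 = 0.1320 m
braking distance = 2.2000²/(2·1.2000) = 2.0167 m
person approaches 2.0000·(0.0600+1.8333) = 3.7867 m
residual clearance needed = 0.1500+0.0500+0.0200 = 0.2200 m
sum ≈ 0.1320+2.0167+3.7867+0.2200 ≈ 6.1553 m = S ✓

v_R_max = 11/5 m/s = 2.2000 m/s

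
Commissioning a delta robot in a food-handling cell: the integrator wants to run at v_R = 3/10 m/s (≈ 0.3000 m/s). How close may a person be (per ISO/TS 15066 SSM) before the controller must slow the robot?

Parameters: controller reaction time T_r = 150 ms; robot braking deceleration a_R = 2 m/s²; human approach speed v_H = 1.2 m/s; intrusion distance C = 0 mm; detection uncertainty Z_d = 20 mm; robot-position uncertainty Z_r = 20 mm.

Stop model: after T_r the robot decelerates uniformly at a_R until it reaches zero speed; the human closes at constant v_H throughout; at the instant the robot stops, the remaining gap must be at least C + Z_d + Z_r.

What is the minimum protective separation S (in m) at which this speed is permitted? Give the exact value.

stop time T_s = (3/10)/2 = 0.1500 s
robot in T_r: 0.3000·0.1500 = 0.0450 m
braking distance = 0.3000²/(2·2.0000) = 0.0225 m
human over T_r+T_s: 1.2000·(0.1500+0.1500) = 0.3600 m
margins: 0.0000+0.0200+0.0200 = 0.0400 m
S_min ≈ 0.0450+0.0225+0.3600+0.0400  ⇒  S_min = 187/400 m

S_min = 187/400 m = 0.4675 m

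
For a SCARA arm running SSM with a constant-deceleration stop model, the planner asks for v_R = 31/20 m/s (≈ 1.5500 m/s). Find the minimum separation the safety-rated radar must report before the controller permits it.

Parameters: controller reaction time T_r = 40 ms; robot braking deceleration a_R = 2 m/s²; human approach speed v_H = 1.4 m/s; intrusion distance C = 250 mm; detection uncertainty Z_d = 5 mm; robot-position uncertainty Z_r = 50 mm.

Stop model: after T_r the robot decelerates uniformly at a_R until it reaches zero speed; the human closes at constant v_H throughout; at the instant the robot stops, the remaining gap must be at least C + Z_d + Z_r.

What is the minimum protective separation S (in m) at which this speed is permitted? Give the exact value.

S_min = 16869/8000 m = 2.1086 m

braking lasts T_s = (31/20)/2 = 0.7750 s
reaction-phase robot travel = 1.5500·0.0400 = 0.0620 m
robot covers 1.5500·0.7750 − ½·2.0000·0.7750² = 0.6006 m while stopping
person approaches 1.4000·(0.0400+0.7750) = 1.1410 m
residual clearance needed = 0.2500+0.0050+0.0500 = 0.3050 m
S_min ≈ 0.0620+0.6006+1.1410+0.3050  ⇒  S_min = 16869/8000 m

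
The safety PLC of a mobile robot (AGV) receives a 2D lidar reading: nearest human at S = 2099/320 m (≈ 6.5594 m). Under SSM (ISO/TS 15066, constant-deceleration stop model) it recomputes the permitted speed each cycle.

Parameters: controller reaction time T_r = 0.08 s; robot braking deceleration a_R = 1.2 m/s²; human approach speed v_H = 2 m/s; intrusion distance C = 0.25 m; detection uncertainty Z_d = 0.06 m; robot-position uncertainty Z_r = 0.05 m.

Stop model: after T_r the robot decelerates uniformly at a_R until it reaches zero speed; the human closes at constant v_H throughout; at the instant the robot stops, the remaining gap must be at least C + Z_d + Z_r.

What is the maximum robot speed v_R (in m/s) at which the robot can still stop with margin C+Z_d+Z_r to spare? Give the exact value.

collect terms ⇒ (5/12)·v_R² + (131/75)·v_R + (-9663/1600) = 0
  disc = (131/75)² − 4·(5/12)·(-9663/1600) = 4721929/360000 ; √disc = 2173/600
  v_R = (−(131/75) + 2173/600) / (2·(5/12)) = 9/4 m/s
check:
braking lasts T_s = (9/4)/(6/5) = 1.8750 s
robot in T_r: 2.2500·0.0800 = 0.1800 m
robot covers 2.2500·1.8750 − ½·1.2000·1.8750² = 2.1094 m while stopping
human closes 2.0000·1.9550 = 3.9100 m
C+Z_d+Z_r = 0.2500+0.0600+0.0500 = 0.3600 m
sum ≈ 0.1800+2.1094+3.9100+0.3600 ≈ 6.5594 m = S ✓

v_R_max = 9/4 m/s = 2.2500 m/s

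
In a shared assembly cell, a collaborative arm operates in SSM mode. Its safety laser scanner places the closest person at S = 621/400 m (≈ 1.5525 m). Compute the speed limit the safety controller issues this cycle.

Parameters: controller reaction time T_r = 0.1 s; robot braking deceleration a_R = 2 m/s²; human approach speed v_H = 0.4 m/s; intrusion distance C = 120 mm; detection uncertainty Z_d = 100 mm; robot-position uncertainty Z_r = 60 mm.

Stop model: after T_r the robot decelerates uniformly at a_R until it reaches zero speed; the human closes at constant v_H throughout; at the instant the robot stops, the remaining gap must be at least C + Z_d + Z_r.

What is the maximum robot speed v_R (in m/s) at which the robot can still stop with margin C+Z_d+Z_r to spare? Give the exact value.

collect terms ⇒ (1/4)·v_R² + (3/10)·v_R + (-493/400) = 0
  disc = (3/10)² − 4·(1/4)·(-493/400) = 529/400 ; √disc = 23/20
  v_R = (−(3/10) + 23/20) / (2·(1/4)) = 17/10 m/s
check:
braking lasts T_s = (17/10)/2 = 0.8500 s
robot covers v_R·T_r = 1.7000·0.1000 = 0.1700 m before braking
braking distance = 1.7000²/(2·2.0000) = 0.7225 m
human over T_r+T_s: 0.4000·(0.1000+0.8500) = 0.3800 m
margins: 0.1200+0.1000+0.0600 = 0.2800 m
sum ≈ 0.1700+0.7225+0.3800+0.2800 ≈ 1.5525 m = S ✓

v_R_max = 17/10 m/s = 1.7000 m/s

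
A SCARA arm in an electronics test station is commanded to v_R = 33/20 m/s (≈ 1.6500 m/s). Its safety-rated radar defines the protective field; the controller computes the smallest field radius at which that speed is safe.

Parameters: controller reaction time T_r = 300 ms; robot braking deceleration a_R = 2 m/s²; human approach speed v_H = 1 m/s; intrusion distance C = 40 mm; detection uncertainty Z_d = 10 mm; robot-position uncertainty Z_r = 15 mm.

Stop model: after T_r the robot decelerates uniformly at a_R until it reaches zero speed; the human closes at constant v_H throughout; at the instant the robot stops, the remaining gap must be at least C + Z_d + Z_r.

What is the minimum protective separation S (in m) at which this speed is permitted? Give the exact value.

stop time T_s = (33/20)/2 = 0.8250 s
reaction-phase robot travel = 1.6500·0.3000 = 0.4950 m
braking distance = 1.6500²/(2·2.0000) = 0.6806 m
human over T_r+T_s: 1.0000·(0.3000+0.8250) = 1.1250 m
residual clearance needed = 0.0400+0.0100+0.0150 = 0.0650 m
S_min ≈ 0.4950+0.6806+1.1250+0.0650  ⇒  S_min = 757/320 m

S_min = 757/320 m = 2.3656 m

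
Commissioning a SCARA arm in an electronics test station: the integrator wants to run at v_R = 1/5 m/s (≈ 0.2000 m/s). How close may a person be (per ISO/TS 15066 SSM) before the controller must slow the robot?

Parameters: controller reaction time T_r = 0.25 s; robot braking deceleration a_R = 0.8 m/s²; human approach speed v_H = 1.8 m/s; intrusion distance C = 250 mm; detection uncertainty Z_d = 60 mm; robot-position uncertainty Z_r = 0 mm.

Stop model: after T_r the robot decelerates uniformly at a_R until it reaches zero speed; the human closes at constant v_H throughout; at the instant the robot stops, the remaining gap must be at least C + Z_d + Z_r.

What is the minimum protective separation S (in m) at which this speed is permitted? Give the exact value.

braking lasts T_s = (1/5)/(4/5) = 0.2500 s
reaction-phase robot travel = 0.2000·0.2500 = 0.0500 m
robot under decel: 0.2000²/(2·0.8000) = 0.0250 m
human closes 1.8000·0.5000 = 0.9000 m
C+Z_d+Z_r = 0.2500+0.0600+0.0000 = 0.3100 m
S_min ≈ 0.0500+0.0250+0.9000+0.3100  ⇒  S_min = 257/200 m

S_min = 257/200 m = 1.2850 m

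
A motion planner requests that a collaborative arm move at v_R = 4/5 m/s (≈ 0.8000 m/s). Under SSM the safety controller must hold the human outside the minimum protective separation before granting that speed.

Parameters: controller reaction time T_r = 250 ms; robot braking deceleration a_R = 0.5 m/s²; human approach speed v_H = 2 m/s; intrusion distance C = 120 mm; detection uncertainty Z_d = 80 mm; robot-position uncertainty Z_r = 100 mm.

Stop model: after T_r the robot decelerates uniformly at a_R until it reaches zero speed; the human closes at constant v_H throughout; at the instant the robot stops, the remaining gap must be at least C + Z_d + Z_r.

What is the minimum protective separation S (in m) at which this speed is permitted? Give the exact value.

S_min = 121/25 m = 4.8400 m

braking lasts T_s = (4/5)/(1/2) = 1.6000 s
reaction-phase robot travel = 0.8000·0.2500 = 0.2000 m
robot under decel: 0.8000²/(2·0.5000) = 0.6400 m
human over T_r+T_s: 2.0000·(0.2500+1.6000) = 3.7000 m
margins: 0.1200+0.0800+0.1000 = 0.3000 m
S_min ≈ 0.2000+0.6400+3.7000+0.3000  ⇒  S_min = 121/25 m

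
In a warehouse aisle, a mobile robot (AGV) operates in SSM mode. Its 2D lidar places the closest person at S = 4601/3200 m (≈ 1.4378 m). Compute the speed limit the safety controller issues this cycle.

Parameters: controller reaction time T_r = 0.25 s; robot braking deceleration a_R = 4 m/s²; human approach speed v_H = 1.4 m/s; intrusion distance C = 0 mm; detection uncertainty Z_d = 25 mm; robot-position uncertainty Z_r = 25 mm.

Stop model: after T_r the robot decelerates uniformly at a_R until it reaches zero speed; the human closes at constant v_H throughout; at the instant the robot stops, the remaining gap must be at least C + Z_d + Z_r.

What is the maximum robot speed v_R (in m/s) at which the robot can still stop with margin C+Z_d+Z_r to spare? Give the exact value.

v_R_max = 27/20 m/s = 1.3500 m/s

at the boundary: (1/8)·v² + (3/5)·v + (-3321/3200) = 0
  disc = (3/5)² − 4·(1/8)·(-3321/3200) = 225/256 ; √disc = 15/16
  v_R = (−(3/5) + 15/16) / (2·(1/8)) = 27/20 m/s
check:
braking lasts T_s = (27/20)/4 = 0.3375 s
robot covers v_R·T_r = 1.3500·0.2500 = 0.3375 m before braking
braking distance = 1.3500²/(2·4.0000) = 0.2278 m
human over T_r+T_s: 1.4000·(0.2500+0.3375) = 0.8225 m
residual clearance needed = 0.0000+0.0250+0.0250 = 0.0500 m
sum ≈ 0.3375+0.2278+0.8225+0.0500 ≈ 1.4378 m = S ✓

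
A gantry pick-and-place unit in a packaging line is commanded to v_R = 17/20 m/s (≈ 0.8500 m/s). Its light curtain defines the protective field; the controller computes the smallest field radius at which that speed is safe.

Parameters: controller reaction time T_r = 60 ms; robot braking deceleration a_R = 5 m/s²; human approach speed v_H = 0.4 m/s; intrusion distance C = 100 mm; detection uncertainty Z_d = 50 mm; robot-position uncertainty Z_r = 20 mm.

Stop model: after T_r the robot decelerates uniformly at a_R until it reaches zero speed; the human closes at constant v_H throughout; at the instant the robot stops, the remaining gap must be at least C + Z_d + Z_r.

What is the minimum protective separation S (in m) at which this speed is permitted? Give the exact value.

stop time T_s = (17/20)/5 = 0.1700 s
robot in T_r: 0.8500·0.0600 = 0.0510 m
braking distance = 0.8500²/(2·5.0000) = 0.0722 m
human closes 0.4000·0.2300 = 0.0920 m
C+Z_d+Z_r = 0.1000+0.0500+0.0200 = 0.1700 m
S_min ≈ 0.0510+0.0722+0.0920+0.1700  ⇒  S_min = 1541/4000 m

S_min = 1541/4000 m = 0.3852 m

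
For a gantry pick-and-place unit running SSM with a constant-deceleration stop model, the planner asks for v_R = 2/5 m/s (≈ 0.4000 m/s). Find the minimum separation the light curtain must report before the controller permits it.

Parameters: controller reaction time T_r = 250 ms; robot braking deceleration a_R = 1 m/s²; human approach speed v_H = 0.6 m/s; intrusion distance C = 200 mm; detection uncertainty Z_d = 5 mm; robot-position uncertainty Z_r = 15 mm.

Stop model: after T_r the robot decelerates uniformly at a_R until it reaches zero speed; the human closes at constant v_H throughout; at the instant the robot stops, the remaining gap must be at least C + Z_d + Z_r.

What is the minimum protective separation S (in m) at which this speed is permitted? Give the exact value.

braking lasts T_s = (2/5)/1 = 0.4000 s
robot in T_r: 0.4000·0.2500 = 0.1000 m
robot covers 0.4000·0.4000 − ½·1.0000·0.4000² = 0.0800 m while stopping
human closes 0.6000·0.6500 = 0.3900 m
residual clearance needed = 0.2000+0.0050+0.0150 = 0.2200 m
S_min ≈ 0.1000+0.0800+0.3900+0.2200  ⇒  S_min = 79/100 m

S_min = 79/100 m = 0.7900 m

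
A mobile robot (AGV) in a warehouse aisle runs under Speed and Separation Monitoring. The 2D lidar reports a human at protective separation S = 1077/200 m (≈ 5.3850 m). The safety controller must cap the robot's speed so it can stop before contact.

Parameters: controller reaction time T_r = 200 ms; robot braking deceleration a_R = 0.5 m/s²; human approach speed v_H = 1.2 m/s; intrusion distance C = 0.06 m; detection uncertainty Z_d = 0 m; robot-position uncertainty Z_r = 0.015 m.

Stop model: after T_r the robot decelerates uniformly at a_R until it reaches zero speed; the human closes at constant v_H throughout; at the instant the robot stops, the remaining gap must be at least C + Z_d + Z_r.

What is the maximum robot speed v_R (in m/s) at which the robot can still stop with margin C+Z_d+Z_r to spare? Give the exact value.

quadratic (1)·v² + (13/5)·v + (-507/100) = 0
  disc = (13/5)² − 4·(1)·(-507/100) = 676/25 ; √disc = 26/5
  v_R = (−(13/5) + 26/5) / (2·(1)) = 13/10 m/s
check:
T_s = v_R/a_R = (13/10)/(1/2) = 2.6000 s
robot in T_r: 1.3000·0.2000 = 0.2600 m
robot under decel: 1.3000²/(2·0.5000) = 1.6900 m
human closes 1.2000·2.8000 = 3.3600 m
residual clearance needed = 0.0600+0.0000+0.0150 = 0.0750 m
sum ≈ 0.2600+1.6900+3.3600+0.0750 ≈ 5.3850 m = S ✓

v_R_max = 13/10 m/s = 1.3000 m/s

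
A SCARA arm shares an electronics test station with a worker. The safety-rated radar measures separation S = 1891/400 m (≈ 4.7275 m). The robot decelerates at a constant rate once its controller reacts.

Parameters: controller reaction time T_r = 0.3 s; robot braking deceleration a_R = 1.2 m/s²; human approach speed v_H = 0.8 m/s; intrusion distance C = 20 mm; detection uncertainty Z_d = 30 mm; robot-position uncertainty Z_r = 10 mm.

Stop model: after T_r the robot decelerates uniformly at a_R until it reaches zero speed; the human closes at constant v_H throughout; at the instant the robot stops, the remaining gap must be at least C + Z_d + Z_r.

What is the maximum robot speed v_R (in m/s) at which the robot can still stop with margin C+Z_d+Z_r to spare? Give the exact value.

v_R_max = 23/10 m/s = 2.3000 m/s

at the boundary: (5/12)·v² + (29/30)·v + (-1771/400) = 0
  disc = (29/30)² − 4·(5/12)·(-1771/400) = 29929/3600 ; √disc = 173/60
  v_R = (−(29/30) + 173/60) / (2·(5/12)) = 23/10 m/s
check:
braking lasts T_s = (23/10)/(6/5) = 1.9167 s
robot covers v_R·T_r = 2.3000·0.3000 = 0.6900 m before braking
robot under decel: 2.3000²/(2·1.2000) = 2.2042 m
human closes 0.8000·2.2167 = 1.7733 m
residual clearance needed = 0.0200+0.0300+0.0100 = 0.0600 m
sum ≈ 0.6900+2.2042+1.7733+0.0600 ≈ 4.7275 m = S ✓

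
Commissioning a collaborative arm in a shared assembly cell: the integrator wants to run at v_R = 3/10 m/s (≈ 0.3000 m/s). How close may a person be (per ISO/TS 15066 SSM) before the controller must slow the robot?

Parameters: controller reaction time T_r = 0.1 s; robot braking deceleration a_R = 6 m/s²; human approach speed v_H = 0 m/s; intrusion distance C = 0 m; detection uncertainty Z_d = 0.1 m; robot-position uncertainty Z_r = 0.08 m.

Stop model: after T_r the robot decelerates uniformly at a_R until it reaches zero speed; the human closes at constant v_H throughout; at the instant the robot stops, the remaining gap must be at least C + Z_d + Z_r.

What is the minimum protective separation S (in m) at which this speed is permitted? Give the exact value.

S_min = 87/400 m = 0.2175 m

T_s = v_R/a_R = (3/10)/6 = 0.0500 s
robot in T_r: 0.3000·0.1000 = 0.0300 m
robot under decel: 0.3000²/(2·6.0000) = 0.0075 m
person approaches 0.0000·(0.1000+0.0500) = 0.0000 m
margins: 0.0000+0.1000+0.0800 = 0.1800 m
S_min ≈ 0.0300+0.0075+0.0000+0.1800  ⇒  S_min = 87/400 m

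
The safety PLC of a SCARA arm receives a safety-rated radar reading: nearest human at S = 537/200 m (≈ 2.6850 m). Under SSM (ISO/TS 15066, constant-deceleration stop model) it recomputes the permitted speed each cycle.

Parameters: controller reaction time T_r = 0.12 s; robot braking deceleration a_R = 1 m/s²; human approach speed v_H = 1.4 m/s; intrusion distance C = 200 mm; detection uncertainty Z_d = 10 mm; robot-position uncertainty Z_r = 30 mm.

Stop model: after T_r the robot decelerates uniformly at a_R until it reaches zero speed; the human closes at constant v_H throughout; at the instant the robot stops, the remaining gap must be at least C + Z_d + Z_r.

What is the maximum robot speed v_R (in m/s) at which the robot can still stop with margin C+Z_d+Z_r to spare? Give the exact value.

v_R_max = 11/10 m/s = 1.1000 m/s

quadratic (1/2)·v² + (38/25)·v + (-2277/1000) = 0
  disc = (38/25)² − 4·(1/2)·(-2277/1000) = 17161/2500 ; √disc = 131/50
  v_R = (−(38/25) + 131/50) / (2·(1/2)) = 11/10 m/s
check:
T_s = v_R/a_R = (11/10)/1 = 1.1000 s
reaction-phase robot travel = 1.1000·0.1200 = 0.1320 m
robot under decel: 1.1000²/(2·1.0000) = 0.6050 m
person approaches 1.4000·(0.1200+1.1000) = 1.7080 m
C+Z_d+Z_r = 0.2000+0.0100+0.0300 = 0.2400 m
sum ≈ 0.1320+0.6050+1.7080+0.2400 ≈ 2.6850 m = S ✓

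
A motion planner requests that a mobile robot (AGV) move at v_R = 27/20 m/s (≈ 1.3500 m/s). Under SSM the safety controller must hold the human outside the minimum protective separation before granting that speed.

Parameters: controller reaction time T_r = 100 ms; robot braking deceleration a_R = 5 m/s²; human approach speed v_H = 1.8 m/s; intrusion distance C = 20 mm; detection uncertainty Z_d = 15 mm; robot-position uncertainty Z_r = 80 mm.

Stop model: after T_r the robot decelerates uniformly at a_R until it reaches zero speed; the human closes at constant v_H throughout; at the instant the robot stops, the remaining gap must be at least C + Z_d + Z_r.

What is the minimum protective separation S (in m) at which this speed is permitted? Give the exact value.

stop time T_s = (27/20)/5 = 0.2700 s
robot in T_r: 1.3500·0.1000 = 0.1350 m
robot under decel: 1.3500²/(2·5.0000) = 0.1822 m
person approaches 1.8000·(0.1000+0.2700) = 0.6660 m
residual clearance needed = 0.0200+0.0150+0.0800 = 0.1150 m
S_min ≈ 0.1350+0.1822+0.6660+0.1150  ⇒  S_min = 4393/4000 m

S_min = 4393/4000 m = 1.0982 m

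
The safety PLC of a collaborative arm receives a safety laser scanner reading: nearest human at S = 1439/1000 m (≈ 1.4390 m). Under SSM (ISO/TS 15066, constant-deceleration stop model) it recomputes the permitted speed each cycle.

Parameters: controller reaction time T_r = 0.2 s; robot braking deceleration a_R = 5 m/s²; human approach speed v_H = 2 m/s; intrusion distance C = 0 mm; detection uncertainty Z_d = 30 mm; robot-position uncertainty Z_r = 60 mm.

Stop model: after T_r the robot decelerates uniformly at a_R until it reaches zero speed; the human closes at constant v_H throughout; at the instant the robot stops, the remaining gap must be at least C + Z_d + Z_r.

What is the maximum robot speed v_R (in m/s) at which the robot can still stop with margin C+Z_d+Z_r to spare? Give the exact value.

v_R_max = 13/10 m/s = 1.3000 m/s

collect terms ⇒ (1/10)·v_R² + (3/5)·v_R + (-949/1000) = 0
  disc = (3/5)² − 4·(1/10)·(-949/1000) = 1849/2500 ; √disc = 43/50
  v_R = (−(3/5) + 43/50) / (2·(1/10)) = 13/10 m/s
check:
stop time T_s = (13/10)/5 = 0.2600 s
reaction-phase robot travel = 1.3000·0.2000 = 0.2600 m
braking distance = 1.3000²/(2·5.0000) = 0.1690 m
person approaches 2.0000·(0.2000+0.2600) = 0.9200 m
C+Z_d+Z_r = 0.0000+0.0300+0.0600 = 0.0900 m
sum ≈ 0.2600+0.1690+0.9200+0.0900 ≈ 1.4390 m = S ✓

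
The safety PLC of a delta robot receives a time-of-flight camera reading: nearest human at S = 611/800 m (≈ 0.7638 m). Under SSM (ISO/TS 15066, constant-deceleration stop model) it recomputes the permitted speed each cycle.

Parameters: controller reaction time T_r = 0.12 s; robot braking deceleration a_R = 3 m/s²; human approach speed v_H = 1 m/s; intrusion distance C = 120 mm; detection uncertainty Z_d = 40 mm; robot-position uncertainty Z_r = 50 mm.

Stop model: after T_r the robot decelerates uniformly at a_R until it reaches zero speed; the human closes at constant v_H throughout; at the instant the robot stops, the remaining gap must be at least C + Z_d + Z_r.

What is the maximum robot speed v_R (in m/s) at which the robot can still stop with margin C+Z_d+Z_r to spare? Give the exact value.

v_R_max = 3/4 m/s = 0.7500 m/s

quadratic (1/6)·v² + (34/75)·v + (-347/800) = 0
  disc = (34/75)² − 4·(1/6)·(-347/800) = 44521/90000 ; √disc = 211/300
  v_R = (−(34/75) + 211/300) / (2·(1/6)) = 3/4 m/s
check:
braking lasts T_s = (3/4)/3 = 0.2500 s
robot covers v_R·T_r = 0.7500·0.1200 = 0.0900 m before braking
robot under decel: 0.7500²/(2·3.0000) = 0.0938 m
human over T_r+T_s: 1.0000·(0.1200+0.2500) = 0.3700 m
C+Z_d+Z_r = 0.1200+0.0400+0.0500 = 0.2100 m
sum ≈ 0.0900+0.0938+0.3700+0.2100 ≈ 0.7638 m = S ✓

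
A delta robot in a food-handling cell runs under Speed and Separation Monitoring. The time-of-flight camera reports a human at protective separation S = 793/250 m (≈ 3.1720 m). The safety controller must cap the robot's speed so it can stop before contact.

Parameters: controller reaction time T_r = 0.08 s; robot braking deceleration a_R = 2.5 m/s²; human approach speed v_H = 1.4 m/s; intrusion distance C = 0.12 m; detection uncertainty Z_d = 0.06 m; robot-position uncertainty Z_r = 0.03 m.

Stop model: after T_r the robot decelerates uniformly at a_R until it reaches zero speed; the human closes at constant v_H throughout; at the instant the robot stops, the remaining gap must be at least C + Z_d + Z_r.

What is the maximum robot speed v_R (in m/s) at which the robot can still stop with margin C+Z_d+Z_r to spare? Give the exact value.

collect terms ⇒ (1/5)·v_R² + (16/25)·v_R + (-57/20) = 0
  disc = (16/25)² − 4·(1/5)·(-57/20) = 1681/625 ; √disc = 41/25
  v_R = (−(16/25) + 41/25) / (2·(1/5)) = 5/2 m/s
check:
braking lasts T_s = (5/2)/(5/2) = 1.0000 s
robot in T_r: 2.5000·0.0800 = 0.2000 m
braking distance = 2.5000²/(2·2.5000) = 1.2500 m
human closes 1.4000·1.0800 = 1.5120 m
margins: 0.1200+0.0600+0.0300 = 0.2100 m
sum ≈ 0.2000+1.2500+1.5120+0.2100 ≈ 3.1720 m = S ✓

v_R_max = 5/2 m/s = 2.5000 m/s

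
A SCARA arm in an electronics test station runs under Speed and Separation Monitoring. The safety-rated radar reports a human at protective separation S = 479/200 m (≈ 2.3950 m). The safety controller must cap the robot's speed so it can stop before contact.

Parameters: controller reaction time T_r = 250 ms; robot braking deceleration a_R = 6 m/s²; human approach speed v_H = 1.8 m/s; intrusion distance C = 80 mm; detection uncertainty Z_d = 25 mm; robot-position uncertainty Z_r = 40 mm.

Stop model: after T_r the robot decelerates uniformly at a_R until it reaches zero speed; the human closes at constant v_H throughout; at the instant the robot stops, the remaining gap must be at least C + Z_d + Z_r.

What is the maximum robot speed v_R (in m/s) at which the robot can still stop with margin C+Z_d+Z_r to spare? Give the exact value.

quadratic (1/12)·v² + (11/20)·v + (-9/5) = 0
  disc = (11/20)² − 4·(1/12)·(-9/5) = 361/400 ; √disc = 19/20
  v_R = (−(11/20) + 19/20) / (2·(1/12)) = 12/5 m/s
check:
stop time T_s = (12/5)/6 = 0.4000 s
robot in T_r: 2.4000·0.2500 = 0.6000 m
braking distance = 2.4000²/(2·6.0000) = 0.4800 m
human closes 1.8000·0.6500 = 1.1700 m
residual clearance needed = 0.0800+0.0250+0.0400 = 0.1450 m
sum ≈ 0.6000+0.4800+1.1700+0.1450 ≈ 2.3950 m = S ✓

v_R_max = 12/5 m/s = 2.4000 m/s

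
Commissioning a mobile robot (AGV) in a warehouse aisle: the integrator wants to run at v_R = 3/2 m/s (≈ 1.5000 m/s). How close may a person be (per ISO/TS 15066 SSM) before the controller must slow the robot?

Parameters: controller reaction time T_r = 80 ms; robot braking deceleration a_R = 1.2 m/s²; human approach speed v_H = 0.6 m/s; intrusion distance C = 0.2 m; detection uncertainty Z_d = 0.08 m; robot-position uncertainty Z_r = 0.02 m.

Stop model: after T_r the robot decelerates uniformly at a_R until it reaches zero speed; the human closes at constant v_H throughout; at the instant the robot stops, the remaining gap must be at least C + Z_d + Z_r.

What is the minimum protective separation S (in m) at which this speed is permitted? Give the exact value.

T_s = v_R/a_R = (3/2)/(6/5) = 1.2500 s
reaction-phase robot travel = 1.5000·0.0800 = 0.1200 m
robot covers 1.5000·1.2500 − ½·1.2000·1.2500² = 0.9375 m while stopping
human closes 0.6000·1.3300 = 0.7980 m
margins: 0.2000+0.0800+0.0200 = 0.3000 m
S_min ≈ 0.1200+0.9375+0.7980+0.3000  ⇒  S_min = 4311/2000 m

S_min = 4311/2000 m = 2.1555 m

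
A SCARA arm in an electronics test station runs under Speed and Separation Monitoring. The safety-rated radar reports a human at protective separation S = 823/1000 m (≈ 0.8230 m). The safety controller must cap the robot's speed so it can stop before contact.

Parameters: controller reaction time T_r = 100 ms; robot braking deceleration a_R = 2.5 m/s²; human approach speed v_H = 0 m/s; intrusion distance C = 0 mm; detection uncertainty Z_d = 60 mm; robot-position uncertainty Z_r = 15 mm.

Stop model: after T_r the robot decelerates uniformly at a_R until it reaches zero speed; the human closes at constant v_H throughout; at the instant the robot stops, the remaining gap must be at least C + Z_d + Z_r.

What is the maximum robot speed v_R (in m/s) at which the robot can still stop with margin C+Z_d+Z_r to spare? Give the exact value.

v_R_max = 17/10 m/s = 1.7000 m/s

at the boundary: (1/5)·v² + (1/10)·v + (-187/250) = 0
  disc = (1/10)² − 4·(1/5)·(-187/250) = 1521/2500 ; √disc = 39/50
  v_R = (−(1/10) + 39/50) / (2·(1/5)) = 17/10 m/s
check:
T_s = v_R/a_R = (17/10)/(5/2) = 0.6800 s
robot in T_r: 1.7000·0.1000 = 0.1700 m
robot covers 1.7000·0.6800 − ½·2.5000·0.6800² = 0.5780 m while stopping
human closes 0.0000·0.7800 = 0.0000 m
margins: 0.0000+0.0600+0.0150 = 0.0750 m
sum ≈ 0.1700+0.5780+0.0000+0.0750 ≈ 0.8230 m = S ✓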